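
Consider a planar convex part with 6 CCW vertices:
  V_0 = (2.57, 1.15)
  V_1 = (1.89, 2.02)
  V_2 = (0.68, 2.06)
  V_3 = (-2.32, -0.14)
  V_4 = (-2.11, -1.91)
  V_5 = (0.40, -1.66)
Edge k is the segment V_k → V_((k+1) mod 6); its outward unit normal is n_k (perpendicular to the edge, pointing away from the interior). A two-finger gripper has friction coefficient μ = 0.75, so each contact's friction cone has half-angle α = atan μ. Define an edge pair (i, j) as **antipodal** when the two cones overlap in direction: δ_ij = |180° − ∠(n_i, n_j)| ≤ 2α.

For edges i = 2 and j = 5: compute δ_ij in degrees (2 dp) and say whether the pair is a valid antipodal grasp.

α = atan 0.75 = 36.87°;  2α = 73.74°
edge 2: e_2 = (-3.00, -2.20);  n_2 = (-0.5914, +0.8064)
edge 5: e_5 = (+2.17, +2.81);  n_5 = (+0.7915, -0.6112)
∠(n_2, n_5) = 163.93°
δ = |180° − 163.93°| = 16.07°
16.07° ≤ 2α = 73.74°  →  valid

δ = 16.07°, valid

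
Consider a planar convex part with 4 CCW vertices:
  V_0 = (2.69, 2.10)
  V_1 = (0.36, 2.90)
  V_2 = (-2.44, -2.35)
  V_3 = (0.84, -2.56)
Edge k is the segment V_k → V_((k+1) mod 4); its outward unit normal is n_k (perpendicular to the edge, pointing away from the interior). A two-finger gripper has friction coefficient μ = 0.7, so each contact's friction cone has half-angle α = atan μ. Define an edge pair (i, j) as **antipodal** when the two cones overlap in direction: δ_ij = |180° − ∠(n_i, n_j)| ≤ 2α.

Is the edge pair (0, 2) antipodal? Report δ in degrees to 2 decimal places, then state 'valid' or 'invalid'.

δ = 15.29°, valid

α = atan 0.7 = 34.99°;  2α = 69.98°
edge 0: e_0 = (-2.33, +0.80);  n_0 = (+0.3247, +0.9458)
edge 2: e_2 = (+3.28, -0.21);  n_2 = (-0.0639, -0.9980)
∠(n_0, n_2) = 164.71°
δ = |180° − 164.71°| = 15.29°
15.29° ≤ 2α = 69.98°  →  valid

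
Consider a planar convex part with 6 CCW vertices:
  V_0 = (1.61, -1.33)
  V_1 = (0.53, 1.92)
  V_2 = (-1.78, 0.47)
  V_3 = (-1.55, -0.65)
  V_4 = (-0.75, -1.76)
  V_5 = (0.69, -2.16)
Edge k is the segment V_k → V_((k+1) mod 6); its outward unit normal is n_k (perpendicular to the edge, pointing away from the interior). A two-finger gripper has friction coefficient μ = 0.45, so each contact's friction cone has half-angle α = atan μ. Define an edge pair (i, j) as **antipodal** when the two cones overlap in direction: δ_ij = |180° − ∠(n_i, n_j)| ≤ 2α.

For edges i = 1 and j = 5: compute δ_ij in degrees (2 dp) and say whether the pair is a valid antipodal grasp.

δ = 9.94°, valid

α = atan 0.45 = 24.23°;  2α = 48.46°
edge 1: e_1 = (-2.31, -1.45);  n_1 = (-0.5316, +0.8470)
edge 5: e_5 = (+0.92, +0.83);  n_5 = (+0.6699, -0.7425)
∠(n_1, n_5) = 170.06°
δ = |180° − 170.06°| = 9.94°
9.94° ≤ 2α = 48.46°  →  valid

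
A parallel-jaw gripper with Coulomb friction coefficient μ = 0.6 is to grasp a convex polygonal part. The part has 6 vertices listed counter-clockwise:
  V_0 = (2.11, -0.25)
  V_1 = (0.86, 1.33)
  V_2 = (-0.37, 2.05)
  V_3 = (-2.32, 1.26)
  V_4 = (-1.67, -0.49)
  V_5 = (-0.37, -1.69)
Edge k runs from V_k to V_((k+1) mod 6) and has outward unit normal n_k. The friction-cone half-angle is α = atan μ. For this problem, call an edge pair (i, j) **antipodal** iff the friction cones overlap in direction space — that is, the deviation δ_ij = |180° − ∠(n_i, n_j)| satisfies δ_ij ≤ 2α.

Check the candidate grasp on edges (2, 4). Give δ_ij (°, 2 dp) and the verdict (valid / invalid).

δ = 64.76°, invalid

α = atan 0.6 = 30.96°;  2α = 61.93°
edge 2: e_2 = (-1.95, -0.79);  n_2 = (-0.3755, +0.9268)
edge 4: e_4 = (+1.30, -1.20);  n_4 = (-0.6783, -0.7348)
∠(n_2, n_4) = 115.24°
δ = |180° − 115.24°| = 64.76°
64.76° > 2α = 61.93°  →  invalid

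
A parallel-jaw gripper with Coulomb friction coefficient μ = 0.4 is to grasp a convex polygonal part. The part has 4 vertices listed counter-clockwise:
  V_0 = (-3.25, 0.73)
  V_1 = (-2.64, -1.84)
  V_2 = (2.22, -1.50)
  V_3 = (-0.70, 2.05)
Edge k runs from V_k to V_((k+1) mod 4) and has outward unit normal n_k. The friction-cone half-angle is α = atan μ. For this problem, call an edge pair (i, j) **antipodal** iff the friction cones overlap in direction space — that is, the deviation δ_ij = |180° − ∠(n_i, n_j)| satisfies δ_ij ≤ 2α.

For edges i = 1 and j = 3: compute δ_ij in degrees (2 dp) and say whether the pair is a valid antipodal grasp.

α = atan 0.4 = 21.80°;  2α = 43.60°
edge 1: e_1 = (+4.86, +0.34);  n_1 = (+0.0698, -0.9976)
edge 3: e_3 = (-2.55, -1.32);  n_3 = (-0.4597, +0.8881)
∠(n_1, n_3) = 156.63°
δ = |180° − 156.63°| = 23.37°
23.37° ≤ 2α = 43.60°  →  valid

δ = 23.37°, valid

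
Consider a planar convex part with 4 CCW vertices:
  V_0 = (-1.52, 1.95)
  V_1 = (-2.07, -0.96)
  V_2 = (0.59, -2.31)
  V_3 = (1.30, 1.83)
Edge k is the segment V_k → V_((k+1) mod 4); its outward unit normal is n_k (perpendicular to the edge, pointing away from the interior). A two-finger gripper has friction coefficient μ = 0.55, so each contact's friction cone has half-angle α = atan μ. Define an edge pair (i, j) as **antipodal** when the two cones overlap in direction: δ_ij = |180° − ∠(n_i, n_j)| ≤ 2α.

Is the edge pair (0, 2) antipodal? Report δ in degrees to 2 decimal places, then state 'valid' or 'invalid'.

δ = 0.97°, valid

α = atan 0.55 = 28.81°;  2α = 57.62°
edge 0: e_0 = (-0.55, -2.91);  n_0 = (-0.9826, +0.1857)
edge 2: e_2 = (+0.71, +4.14);  n_2 = (+0.9856, -0.1690)
∠(n_0, n_2) = 179.03°
δ = |180° − 179.03°| = 0.97°
0.97° ≤ 2α = 57.62°  →  valid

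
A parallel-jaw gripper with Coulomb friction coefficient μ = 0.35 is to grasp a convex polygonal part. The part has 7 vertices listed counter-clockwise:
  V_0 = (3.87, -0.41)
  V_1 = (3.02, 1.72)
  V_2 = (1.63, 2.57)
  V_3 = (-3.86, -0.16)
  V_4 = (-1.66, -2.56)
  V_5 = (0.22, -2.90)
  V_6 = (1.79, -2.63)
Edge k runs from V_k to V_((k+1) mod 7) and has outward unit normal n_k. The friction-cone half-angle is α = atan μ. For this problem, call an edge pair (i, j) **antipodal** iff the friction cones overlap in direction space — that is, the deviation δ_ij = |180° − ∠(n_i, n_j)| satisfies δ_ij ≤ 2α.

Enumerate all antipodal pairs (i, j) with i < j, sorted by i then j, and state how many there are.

count = 6; pairs: (0,3), (1,3), (1,4), (2,4), (2,5), (2,6)

α = atan 0.35 = 19.29°;  2α = 38.58°
n_0 = (+0.9288, +0.3706)
n_1 = (+0.5217, +0.8531)
n_2 = (-0.4453, +0.8954)
n_3 = (-0.7372, -0.6757)
n_4 = (-0.1780, -0.9840)
n_5 = (+0.1695, -0.9855)
n_6 = (+0.7297, -0.6837)
  (0,1): δ = 143.20°  ·
  (0,2): δ = 85.32°  ·
  (0,3): δ = 20.76°  ✓
  (0,4): δ = 57.99°  ·
  (0,5): δ = 78.00°  ·
  (0,6): δ = 115.11°  ·
  (1,2): δ = 122.11°  ·
  (1,3): δ = 16.04°  ✓
  (1,4): δ = 21.20°  ✓
  (1,5): δ = 41.20°  ·
  (1,6): δ = 78.31°  ·
  (2,3): δ = 73.93°  ·
  (2,4): δ = 36.69°  ✓
  (2,5): δ = 16.68°  ✓
  (2,6): δ = 20.43°  ✓
  (3,4): δ = 142.76°  ·
  (3,5): δ = 122.75°  ·
  (3,6): δ = 85.65°  ·
  (4,5): δ = 159.99°  ·
  (4,6): δ = 122.88°  ·
  (5,6): δ = 142.89°  ·
antipodal pairs: 6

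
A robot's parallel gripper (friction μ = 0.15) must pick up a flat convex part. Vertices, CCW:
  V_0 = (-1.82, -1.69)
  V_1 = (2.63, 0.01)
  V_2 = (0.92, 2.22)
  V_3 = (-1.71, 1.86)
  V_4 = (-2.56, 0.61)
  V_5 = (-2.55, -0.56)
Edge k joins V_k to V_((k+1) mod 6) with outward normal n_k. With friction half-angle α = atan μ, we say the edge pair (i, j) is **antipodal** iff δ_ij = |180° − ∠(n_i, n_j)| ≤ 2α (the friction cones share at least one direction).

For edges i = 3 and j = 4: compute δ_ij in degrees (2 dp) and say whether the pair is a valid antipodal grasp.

δ = 145.29°, invalid

α = atan 0.15 = 8.53°;  2α = 17.06°
edge 3: e_3 = (-0.85, -1.25);  n_3 = (-0.8269, +0.5623)
edge 4: e_4 = (+0.01, -1.17);  n_4 = (-1.0000, -0.0085)
∠(n_3, n_4) = 34.71°
δ = |180° − 34.71°| = 145.29°
145.29° > 2α = 17.06°  →  invalid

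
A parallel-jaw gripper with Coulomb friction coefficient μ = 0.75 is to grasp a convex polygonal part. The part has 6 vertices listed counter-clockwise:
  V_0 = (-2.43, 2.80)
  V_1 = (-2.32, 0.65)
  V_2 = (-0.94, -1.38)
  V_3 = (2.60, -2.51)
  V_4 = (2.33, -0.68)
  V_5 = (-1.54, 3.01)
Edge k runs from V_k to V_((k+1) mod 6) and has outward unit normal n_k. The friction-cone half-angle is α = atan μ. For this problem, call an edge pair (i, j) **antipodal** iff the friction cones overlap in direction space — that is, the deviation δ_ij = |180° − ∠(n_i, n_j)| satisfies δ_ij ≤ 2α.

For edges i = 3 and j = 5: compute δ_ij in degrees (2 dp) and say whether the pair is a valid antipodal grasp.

α = atan 0.75 = 36.87°;  2α = 73.74°
edge 3: e_3 = (-0.27, +1.83);  n_3 = (+0.9893, +0.1460)
edge 5: e_5 = (-0.89, -0.21);  n_5 = (-0.2296, +0.9733)
∠(n_3, n_5) = 94.88°
δ = |180° − 94.88°| = 85.12°
85.12° > 2α = 73.74°  →  invalid

δ = 85.12°, invalid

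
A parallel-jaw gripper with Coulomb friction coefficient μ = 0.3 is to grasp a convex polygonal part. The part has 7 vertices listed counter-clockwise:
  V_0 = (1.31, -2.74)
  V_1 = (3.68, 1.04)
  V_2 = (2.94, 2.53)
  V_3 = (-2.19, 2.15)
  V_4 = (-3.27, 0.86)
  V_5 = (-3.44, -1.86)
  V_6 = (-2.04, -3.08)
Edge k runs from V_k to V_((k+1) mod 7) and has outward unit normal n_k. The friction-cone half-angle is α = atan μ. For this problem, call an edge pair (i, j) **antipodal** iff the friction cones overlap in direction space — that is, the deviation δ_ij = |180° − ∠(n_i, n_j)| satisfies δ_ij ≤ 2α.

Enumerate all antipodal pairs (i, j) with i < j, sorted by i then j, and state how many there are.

count = 5; pairs: (0,3), (0,4), (1,4), (1,5), (2,6)

α = atan 0.3 = 16.70°;  2α = 33.40°
n_0 = (+0.8472, -0.5312)
n_1 = (+0.8956, +0.4448)
n_2 = (-0.0739, +0.9973)
n_3 = (-0.7668, +0.6419)
n_4 = (-0.9981, +0.0624)
n_5 = (-0.6570, -0.7539)
n_6 = (+0.1010, -0.9949)
  (0,1): δ = 121.50°  ·
  (0,2): δ = 53.68°  ·
  (0,3): δ = 7.85°  ✓
  (0,4): δ = 28.51°  ✓
  (0,5): δ = 81.02°  ·
  (0,6): δ = 127.88°  ·
  (1,2): δ = 112.17°  ·
  (1,3): δ = 66.35°  ·
  (1,4): δ = 29.99°  ✓
  (1,5): δ = 22.52°  ✓
  (1,6): δ = 69.38°  ·
  (2,3): δ = 134.17°  ·
  (2,4): δ = 97.81°  ·
  (2,5): δ = 45.31°  ·
  (2,6): δ = 1.56°  ✓
  (3,4): δ = 143.64°  ·
  (3,5): δ = 91.13°  ·
  (3,6): δ = 44.27°  ·
  (4,5): δ = 127.49°  ·
  (4,6): δ = 80.63°  ·
  (5,6): δ = 133.13°  ·
antipodal pairs: 5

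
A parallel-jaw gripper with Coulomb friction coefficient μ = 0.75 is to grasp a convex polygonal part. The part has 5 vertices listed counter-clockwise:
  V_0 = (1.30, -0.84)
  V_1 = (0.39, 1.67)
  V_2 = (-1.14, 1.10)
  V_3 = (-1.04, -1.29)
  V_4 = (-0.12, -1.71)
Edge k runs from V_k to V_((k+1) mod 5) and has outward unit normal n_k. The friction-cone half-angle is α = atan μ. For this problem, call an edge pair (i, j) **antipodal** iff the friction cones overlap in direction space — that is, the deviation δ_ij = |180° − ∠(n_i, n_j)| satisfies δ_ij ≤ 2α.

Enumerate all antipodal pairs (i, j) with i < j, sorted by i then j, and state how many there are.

α = atan 0.75 = 36.87°;  2α = 73.74°
n_0 = (+0.9401, +0.3408)
n_1 = (-0.3491, +0.9371)
n_2 = (-0.9991, -0.0418)
n_3 = (-0.4153, -0.9097)
n_4 = (+0.5224, -0.8527)
  (0,1): δ = 89.50°  ·
  (0,2): δ = 17.53°  ✓
  (0,3): δ = 45.53°  ✓
  (0,4): δ = 101.57°  ·
  (1,2): δ = 108.04°  ·
  (1,3): δ = 44.97°  ✓
  (1,4): δ = 11.06°  ✓
  (2,3): δ = 116.93°  ·
  (2,4): δ = 60.90°  ✓
  (3,4): δ = 123.97°  ·
antipodal pairs: 5

count = 5; pairs: (0,2), (0,3), (1,3), (1,4), (2,4)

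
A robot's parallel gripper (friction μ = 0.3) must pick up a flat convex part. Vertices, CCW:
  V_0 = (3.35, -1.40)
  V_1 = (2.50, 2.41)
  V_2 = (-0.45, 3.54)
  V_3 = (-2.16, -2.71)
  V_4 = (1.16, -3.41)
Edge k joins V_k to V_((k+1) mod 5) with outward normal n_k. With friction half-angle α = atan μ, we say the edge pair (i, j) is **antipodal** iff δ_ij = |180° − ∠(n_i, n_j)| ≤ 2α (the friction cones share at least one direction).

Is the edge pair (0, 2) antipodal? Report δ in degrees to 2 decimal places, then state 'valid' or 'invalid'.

α = atan 0.3 = 16.70°;  2α = 33.40°
edge 0: e_0 = (-0.85, +3.81);  n_0 = (+0.9760, +0.2177)
edge 2: e_2 = (-1.71, -6.25);  n_2 = (-0.9645, +0.2639)
∠(n_0, n_2) = 152.12°
δ = |180° − 152.12°| = 27.88°
27.88° ≤ 2α = 33.40°  →  valid

δ = 27.88°, valid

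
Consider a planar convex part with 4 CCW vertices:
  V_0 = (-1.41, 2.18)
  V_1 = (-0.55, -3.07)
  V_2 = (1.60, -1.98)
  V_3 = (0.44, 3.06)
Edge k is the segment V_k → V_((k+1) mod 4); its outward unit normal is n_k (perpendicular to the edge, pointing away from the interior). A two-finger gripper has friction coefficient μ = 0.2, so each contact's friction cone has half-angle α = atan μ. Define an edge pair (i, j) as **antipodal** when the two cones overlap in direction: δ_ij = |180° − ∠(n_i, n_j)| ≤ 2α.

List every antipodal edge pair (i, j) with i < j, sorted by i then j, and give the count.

count = 2; pairs: (0,2), (1,3)

α = atan 0.2 = 11.31°;  2α = 22.62°
n_0 = (-0.9868, -0.1617)
n_1 = (+0.4522, -0.8919)
n_2 = (+0.9745, +0.2243)
n_3 = (-0.4296, +0.9030)
  (0,1): δ = 72.42°  ·
  (0,2): δ = 3.66°  ✓
  (0,3): δ = 106.14°  ·
  (1,2): δ = 103.92°  ·
  (1,3): δ = 1.44°  ✓
  (2,3): δ = 77.52°  ·
antipodal pairs: 2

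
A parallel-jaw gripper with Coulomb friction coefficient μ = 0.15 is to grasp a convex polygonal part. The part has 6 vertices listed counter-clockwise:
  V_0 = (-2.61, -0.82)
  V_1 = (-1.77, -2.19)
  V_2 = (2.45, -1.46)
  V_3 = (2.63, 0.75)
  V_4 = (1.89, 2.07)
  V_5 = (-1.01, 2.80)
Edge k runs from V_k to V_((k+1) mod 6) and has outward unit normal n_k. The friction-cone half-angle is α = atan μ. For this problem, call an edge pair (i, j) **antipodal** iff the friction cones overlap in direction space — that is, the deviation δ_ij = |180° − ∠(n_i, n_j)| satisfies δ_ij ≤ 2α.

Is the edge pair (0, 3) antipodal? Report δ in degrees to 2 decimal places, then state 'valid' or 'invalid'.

α = atan 0.15 = 8.53°;  2α = 17.06°
edge 0: e_0 = (+0.84, -1.37);  n_0 = (-0.8525, -0.5227)
edge 3: e_3 = (-0.74, +1.32);  n_3 = (+0.8723, +0.4890)
∠(n_0, n_3) = 177.76°
δ = |180° − 177.76°| = 2.24°
2.24° ≤ 2α = 17.06°  →  valid

δ = 2.24°, valid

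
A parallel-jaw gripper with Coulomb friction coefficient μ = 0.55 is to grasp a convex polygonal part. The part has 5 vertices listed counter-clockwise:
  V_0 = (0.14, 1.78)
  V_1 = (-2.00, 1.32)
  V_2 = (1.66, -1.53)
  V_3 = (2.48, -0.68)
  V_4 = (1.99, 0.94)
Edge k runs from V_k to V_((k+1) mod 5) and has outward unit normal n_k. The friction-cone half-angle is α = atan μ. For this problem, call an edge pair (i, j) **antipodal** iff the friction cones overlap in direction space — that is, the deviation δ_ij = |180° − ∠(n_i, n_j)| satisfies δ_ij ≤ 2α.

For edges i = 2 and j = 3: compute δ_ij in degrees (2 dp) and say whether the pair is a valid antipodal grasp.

δ = 119.20°, invalid

α = atan 0.55 = 28.81°;  2α = 57.62°
edge 2: e_2 = (+0.82, +0.85);  n_2 = (+0.7197, -0.6943)
edge 3: e_3 = (-0.49, +1.62);  n_3 = (+0.9572, +0.2895)
∠(n_2, n_3) = 60.80°
δ = |180° − 60.80°| = 119.20°
119.20° > 2α = 57.62°  →  invalid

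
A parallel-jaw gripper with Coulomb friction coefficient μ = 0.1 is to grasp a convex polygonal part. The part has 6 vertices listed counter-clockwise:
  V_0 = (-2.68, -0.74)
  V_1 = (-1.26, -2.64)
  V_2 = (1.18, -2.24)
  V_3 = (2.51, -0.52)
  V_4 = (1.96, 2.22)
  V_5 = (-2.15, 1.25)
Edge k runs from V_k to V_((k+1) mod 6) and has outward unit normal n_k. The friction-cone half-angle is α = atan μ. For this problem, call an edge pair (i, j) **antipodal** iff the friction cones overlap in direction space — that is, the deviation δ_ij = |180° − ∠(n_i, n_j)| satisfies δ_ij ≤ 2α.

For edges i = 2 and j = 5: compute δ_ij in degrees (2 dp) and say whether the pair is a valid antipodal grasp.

α = atan 0.1 = 5.71°;  2α = 11.42°
edge 2: e_2 = (+1.33, +1.72);  n_2 = (+0.7911, -0.6117)
edge 5: e_5 = (-0.53, -1.99);  n_5 = (-0.9663, +0.2574)
∠(n_2, n_5) = 157.20°
δ = |180° − 157.20°| = 22.80°
22.80° > 2α = 11.42°  →  invalid

δ = 22.80°, invalid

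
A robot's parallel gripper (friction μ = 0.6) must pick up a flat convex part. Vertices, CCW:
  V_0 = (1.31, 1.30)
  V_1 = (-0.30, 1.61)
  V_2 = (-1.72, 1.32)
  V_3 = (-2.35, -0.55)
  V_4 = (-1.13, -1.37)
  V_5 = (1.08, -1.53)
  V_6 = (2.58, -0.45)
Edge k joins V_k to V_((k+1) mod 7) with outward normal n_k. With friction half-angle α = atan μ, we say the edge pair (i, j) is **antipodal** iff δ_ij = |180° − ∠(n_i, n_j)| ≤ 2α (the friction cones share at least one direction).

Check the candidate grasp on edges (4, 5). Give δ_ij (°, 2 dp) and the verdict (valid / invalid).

α = atan 0.6 = 30.96°;  2α = 61.93°
edge 4: e_4 = (+2.21, -0.16);  n_4 = (-0.0722, -0.9974)
edge 5: e_5 = (+1.50, +1.08);  n_5 = (+0.5843, -0.8115)
∠(n_4, n_5) = 39.89°
δ = |180° − 39.89°| = 140.11°
140.11° > 2α = 61.93°  →  invalid

δ = 140.11°, invalid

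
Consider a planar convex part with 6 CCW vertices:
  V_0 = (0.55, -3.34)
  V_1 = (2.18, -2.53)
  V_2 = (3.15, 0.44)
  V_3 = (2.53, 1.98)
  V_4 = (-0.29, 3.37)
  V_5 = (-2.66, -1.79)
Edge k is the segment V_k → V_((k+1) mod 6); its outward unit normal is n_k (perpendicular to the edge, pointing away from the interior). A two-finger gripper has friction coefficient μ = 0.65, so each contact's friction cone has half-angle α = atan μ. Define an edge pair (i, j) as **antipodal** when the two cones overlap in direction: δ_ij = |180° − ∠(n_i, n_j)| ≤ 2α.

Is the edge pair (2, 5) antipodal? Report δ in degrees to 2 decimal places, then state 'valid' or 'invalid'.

α = atan 0.65 = 33.02°;  2α = 66.05°
edge 2: e_2 = (-0.62, +1.54);  n_2 = (+0.9276, +0.3735)
edge 5: e_5 = (+3.21, -1.55);  n_5 = (-0.4348, -0.9005)
∠(n_2, n_5) = 137.70°
δ = |180° − 137.70°| = 42.30°
42.30° ≤ 2α = 66.05°  →  valid

δ = 42.30°, valid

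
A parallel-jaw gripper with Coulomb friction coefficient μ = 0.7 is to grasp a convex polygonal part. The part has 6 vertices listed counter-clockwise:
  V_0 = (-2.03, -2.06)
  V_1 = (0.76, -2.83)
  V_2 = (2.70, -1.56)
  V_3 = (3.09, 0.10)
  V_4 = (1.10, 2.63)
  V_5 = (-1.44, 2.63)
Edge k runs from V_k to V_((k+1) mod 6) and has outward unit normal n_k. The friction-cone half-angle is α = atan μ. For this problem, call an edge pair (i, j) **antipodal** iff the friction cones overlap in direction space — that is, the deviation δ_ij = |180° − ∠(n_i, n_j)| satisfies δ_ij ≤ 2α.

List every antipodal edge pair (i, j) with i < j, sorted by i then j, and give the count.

count = 6; pairs: (0,3), (0,4), (1,4), (1,5), (2,5), (3,5)

α = atan 0.7 = 34.99°;  2α = 69.98°
n_0 = (-0.2660, -0.9640)
n_1 = (+0.5477, -0.8367)
n_2 = (+0.9735, -0.2287)
n_3 = (+0.7860, +0.6182)
n_4 = (+0.0000, +1.0000)
n_5 = (-0.9922, +0.1248)
  (0,1): δ = 131.36°  ·
  (0,2): δ = 87.79°  ·
  (0,3): δ = 36.38°  ✓
  (0,4): δ = 15.43°  ✓
  (0,5): δ = 98.26°  ·
  (1,2): δ = 136.43°  ·
  (1,3): δ = 85.02°  ·
  (1,4): δ = 33.21°  ✓
  (1,5): δ = 49.62°  ✓
  (2,3): δ = 128.59°  ·
  (2,4): δ = 76.78°  ·
  (2,5): δ = 6.05°  ✓
  (3,4): δ = 128.19°  ·
  (3,5): δ = 45.36°  ✓
  (4,5): δ = 97.17°  ·
antipodal pairs: 6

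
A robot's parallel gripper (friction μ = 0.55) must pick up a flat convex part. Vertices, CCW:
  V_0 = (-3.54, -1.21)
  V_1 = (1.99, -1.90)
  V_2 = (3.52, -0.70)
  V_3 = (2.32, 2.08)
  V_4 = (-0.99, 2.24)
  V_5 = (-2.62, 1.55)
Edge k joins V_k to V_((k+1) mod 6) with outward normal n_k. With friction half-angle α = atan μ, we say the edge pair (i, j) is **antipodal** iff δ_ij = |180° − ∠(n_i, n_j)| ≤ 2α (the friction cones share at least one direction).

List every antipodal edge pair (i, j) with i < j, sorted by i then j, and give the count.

α = atan 0.55 = 28.81°;  2α = 57.62°
n_0 = (-0.1238, -0.9923)
n_1 = (+0.6171, -0.7869)
n_2 = (+0.9181, +0.3963)
n_3 = (+0.0483, +0.9988)
n_4 = (-0.3898, +0.9209)
n_5 = (-0.9487, +0.3162)
  (0,1): δ = 134.78°  ·
  (0,2): δ = 59.54°  ·
  (0,3): δ = 4.34°  ✓
  (0,4): δ = 30.06°  ✓
  (0,5): δ = 78.68°  ·
  (1,2): δ = 104.76°  ·
  (1,3): δ = 40.88°  ✓
  (1,4): δ = 15.16°  ✓
  (1,5): δ = 33.46°  ✓
  (2,3): δ = 116.12°  ·
  (2,4): δ = 90.40°  ·
  (2,5): δ = 41.78°  ✓
  (3,4): δ = 154.29°  ·
  (3,5): δ = 105.67°  ·
  (4,5): δ = 131.38°  ·
antipodal pairs: 6

count = 6; pairs: (0,3), (0,4), (1,3), (1,4), (1,5), (2,5)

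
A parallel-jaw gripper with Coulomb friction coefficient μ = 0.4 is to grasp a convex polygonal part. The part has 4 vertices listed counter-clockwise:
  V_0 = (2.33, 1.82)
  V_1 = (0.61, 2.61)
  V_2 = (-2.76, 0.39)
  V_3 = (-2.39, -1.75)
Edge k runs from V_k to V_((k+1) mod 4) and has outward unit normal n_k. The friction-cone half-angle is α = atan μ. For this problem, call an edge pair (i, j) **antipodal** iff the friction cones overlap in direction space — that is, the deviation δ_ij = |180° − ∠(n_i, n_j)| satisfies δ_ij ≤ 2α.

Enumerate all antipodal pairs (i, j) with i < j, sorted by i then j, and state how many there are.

count = 1; pairs: (1,3)

α = atan 0.4 = 21.80°;  2α = 43.60°
n_0 = (+0.4174, +0.9087)
n_1 = (-0.5501, +0.8351)
n_2 = (-0.9854, -0.1704)
n_3 = (+0.6032, -0.7976)
  (0,1): δ = 121.96°  ·
  (0,2): δ = 55.52°  ·
  (0,3): δ = 61.77°  ·
  (1,2): δ = 113.57°  ·
  (1,3): δ = 3.73°  ✓
  (2,3): δ = 62.71°  ·
antipodal pairs: 1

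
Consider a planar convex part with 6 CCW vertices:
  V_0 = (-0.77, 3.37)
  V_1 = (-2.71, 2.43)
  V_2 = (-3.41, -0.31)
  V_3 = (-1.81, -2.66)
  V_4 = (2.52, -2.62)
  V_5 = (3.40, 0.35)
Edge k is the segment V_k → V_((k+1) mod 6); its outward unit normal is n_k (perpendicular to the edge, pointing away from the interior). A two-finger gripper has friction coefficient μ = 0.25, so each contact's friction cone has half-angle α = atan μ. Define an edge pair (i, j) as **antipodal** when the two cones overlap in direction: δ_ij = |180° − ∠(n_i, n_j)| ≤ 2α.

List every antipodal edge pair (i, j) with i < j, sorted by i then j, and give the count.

α = atan 0.25 = 14.04°;  2α = 28.07°
n_0 = (-0.4360, +0.8999)
n_1 = (-0.9689, +0.2475)
n_2 = (-0.8266, -0.5628)
n_3 = (+0.0092, -1.0000)
n_4 = (+0.9588, -0.2841)
n_5 = (+0.5866, +0.8099)
  (0,1): δ = 130.18°  ·
  (0,2): δ = 81.60°  ·
  (0,3): δ = 25.32°  ✓
  (0,4): δ = 47.64°  ·
  (0,5): δ = 118.24°  ·
  (1,2): δ = 131.42°  ·
  (1,3): δ = 75.14°  ·
  (1,4): δ = 2.17°  ✓
  (1,5): δ = 68.42°  ·
  (2,3): δ = 123.72°  ·
  (2,4): δ = 50.75°  ·
  (2,5): δ = 19.84°  ✓
  (3,4): δ = 107.03°  ·
  (3,5): δ = 36.44°  ·
  (4,5): δ = 109.41°  ·
antipodal pairs: 3

count = 3; pairs: (0,3), (1,4), (2,5)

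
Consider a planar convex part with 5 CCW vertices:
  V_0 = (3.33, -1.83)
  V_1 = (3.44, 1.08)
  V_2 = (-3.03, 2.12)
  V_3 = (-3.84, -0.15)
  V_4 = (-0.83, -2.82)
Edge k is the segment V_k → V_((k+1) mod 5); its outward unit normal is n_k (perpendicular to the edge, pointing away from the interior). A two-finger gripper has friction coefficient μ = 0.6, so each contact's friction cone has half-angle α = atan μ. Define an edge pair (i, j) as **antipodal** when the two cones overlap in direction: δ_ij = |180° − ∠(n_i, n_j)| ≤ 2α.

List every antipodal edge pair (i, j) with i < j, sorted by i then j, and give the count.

α = atan 0.6 = 30.96°;  2α = 61.93°
n_0 = (+0.9993, -0.0378)
n_1 = (+0.1587, +0.9873)
n_2 = (-0.9418, +0.3361)
n_3 = (-0.6636, -0.7481)
n_4 = (+0.2315, -0.9728)
  (0,1): δ = 96.97°  ·
  (0,2): δ = 17.47°  ✓
  (0,3): δ = 50.59°  ✓
  (0,4): δ = 105.55°  ·
  (1,2): δ = 100.51°  ·
  (1,3): δ = 32.44°  ✓
  (1,4): δ = 22.52°  ✓
  (2,3): δ = 111.94°  ·
  (2,4): δ = 56.98°  ✓
  (3,4): δ = 125.04°  ·
antipodal pairs: 5

count = 5; pairs: (0,2), (0,3), (1,3), (1,4), (2,4)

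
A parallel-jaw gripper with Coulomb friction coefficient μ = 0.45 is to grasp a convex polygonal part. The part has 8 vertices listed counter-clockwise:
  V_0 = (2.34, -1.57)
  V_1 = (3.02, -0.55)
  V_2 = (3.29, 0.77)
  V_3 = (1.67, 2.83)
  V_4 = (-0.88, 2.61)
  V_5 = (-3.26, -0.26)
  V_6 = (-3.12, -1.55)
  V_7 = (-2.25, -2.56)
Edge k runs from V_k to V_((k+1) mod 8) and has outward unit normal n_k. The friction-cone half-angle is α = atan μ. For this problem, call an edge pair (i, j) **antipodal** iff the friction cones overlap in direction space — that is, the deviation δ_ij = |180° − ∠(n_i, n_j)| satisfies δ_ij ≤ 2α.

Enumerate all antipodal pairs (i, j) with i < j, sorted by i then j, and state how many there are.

count = 8; pairs: (0,4), (0,5), (1,4), (1,5), (2,5), (2,6), (3,7), (4,7)

α = atan 0.45 = 24.23°;  2α = 48.46°
n_0 = (+0.8321, -0.5547)
n_1 = (+0.9797, -0.2004)
n_2 = (+0.7861, +0.6182)
n_3 = (-0.0860, +0.9963)
n_4 = (-0.7698, +0.6383)
n_5 = (-0.9942, -0.1079)
n_6 = (-0.7577, -0.6526)
n_7 = (+0.2108, -0.9775)
  (0,1): δ = 157.87°  ·
  (0,2): δ = 108.13°  ·
  (0,3): δ = 51.38°  ·
  (0,4): δ = 5.98°  ✓
  (0,5): δ = 39.88°  ✓
  (0,6): δ = 74.43°  ·
  (0,7): δ = 135.86°  ·
  (1,2): δ = 130.26°  ·
  (1,3): δ = 73.51°  ·
  (1,4): δ = 28.11°  ✓
  (1,5): δ = 17.75°  ✓
  (1,6): δ = 52.30°  ·
  (1,7): δ = 113.73°  ·
  (2,3): δ = 123.25°  ·
  (2,4): δ = 77.85°  ·
  (2,5): δ = 31.99°  ✓
  (2,6): δ = 2.56°  ✓
  (2,7): δ = 63.99°  ·
  (3,4): δ = 134.60°  ·
  (3,5): δ = 88.74°  ·
  (3,6): δ = 54.19°  ·
  (3,7): δ = 7.24°  ✓
  (4,5): δ = 134.14°  ·
  (4,6): δ = 99.59°  ·
  (4,7): δ = 38.16°  ✓
  (5,6): δ = 145.45°  ·
  (5,7): δ = 84.02°  ·
  (6,7): δ = 118.57°  ·
antipodal pairs: 8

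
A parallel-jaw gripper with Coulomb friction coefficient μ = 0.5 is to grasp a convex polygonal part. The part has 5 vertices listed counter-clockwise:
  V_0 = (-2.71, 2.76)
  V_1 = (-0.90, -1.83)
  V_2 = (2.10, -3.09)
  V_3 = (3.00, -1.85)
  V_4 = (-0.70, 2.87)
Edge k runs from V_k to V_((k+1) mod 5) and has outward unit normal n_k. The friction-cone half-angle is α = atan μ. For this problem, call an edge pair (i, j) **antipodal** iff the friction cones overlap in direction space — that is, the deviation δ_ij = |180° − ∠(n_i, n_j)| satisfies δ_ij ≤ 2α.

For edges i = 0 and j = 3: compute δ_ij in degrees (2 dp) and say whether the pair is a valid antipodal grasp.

α = atan 0.5 = 26.57°;  2α = 53.13°
edge 0: e_0 = (+1.81, -4.59);  n_0 = (-0.9303, -0.3668)
edge 3: e_3 = (-3.70, +4.72);  n_3 = (+0.7870, +0.6169)
∠(n_0, n_3) = 163.43°
δ = |180° − 163.43°| = 16.57°
16.57° ≤ 2α = 53.13°  →  valid

δ = 16.57°, valid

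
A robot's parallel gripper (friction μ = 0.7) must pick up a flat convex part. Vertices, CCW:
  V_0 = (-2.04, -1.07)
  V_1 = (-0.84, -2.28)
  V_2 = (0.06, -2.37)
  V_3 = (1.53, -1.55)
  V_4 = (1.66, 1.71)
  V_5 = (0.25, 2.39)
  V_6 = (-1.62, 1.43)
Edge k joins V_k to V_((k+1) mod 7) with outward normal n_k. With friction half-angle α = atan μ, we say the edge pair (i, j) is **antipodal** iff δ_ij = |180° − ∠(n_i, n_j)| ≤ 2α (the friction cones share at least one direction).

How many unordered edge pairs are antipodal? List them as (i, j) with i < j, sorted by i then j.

α = atan 0.7 = 34.99°;  2α = 69.98°
n_0 = (-0.7100, -0.7042)
n_1 = (-0.0995, -0.9950)
n_2 = (+0.4872, -0.8733)
n_3 = (+0.9992, -0.0398)
n_4 = (+0.4344, +0.9007)
n_5 = (-0.4567, +0.8896)
n_6 = (-0.9862, +0.1657)
  (0,1): δ = 140.47°  ·
  (0,2): δ = 105.61°  ·
  (0,3): δ = 47.05°  ✓
  (0,4): δ = 19.49°  ✓
  (0,5): δ = 72.41°  ·
  (0,6): δ = 125.70°  ·
  (1,2): δ = 145.14°  ·
  (1,3): δ = 86.57°  ·
  (1,4): δ = 20.04°  ✓
  (1,5): δ = 32.89°  ✓
  (1,6): δ = 86.17°  ·
  (2,3): δ = 121.44°  ·
  (2,4): δ = 54.90°  ✓
  (2,5): δ = 1.98°  ✓
  (2,6): δ = 51.31°  ✓
  (3,4): δ = 113.46°  ·
  (3,5): δ = 60.54°  ✓
  (3,6): δ = 7.25°  ✓
  (4,5): δ = 127.08°  ·
  (4,6): δ = 73.79°  ·
  (5,6): δ = 126.71°  ·
antipodal pairs: 9

count = 9; pairs: (0,3), (0,4), (1,4), (1,5), (2,4), (2,5), (2,6), (3,5), (3,6)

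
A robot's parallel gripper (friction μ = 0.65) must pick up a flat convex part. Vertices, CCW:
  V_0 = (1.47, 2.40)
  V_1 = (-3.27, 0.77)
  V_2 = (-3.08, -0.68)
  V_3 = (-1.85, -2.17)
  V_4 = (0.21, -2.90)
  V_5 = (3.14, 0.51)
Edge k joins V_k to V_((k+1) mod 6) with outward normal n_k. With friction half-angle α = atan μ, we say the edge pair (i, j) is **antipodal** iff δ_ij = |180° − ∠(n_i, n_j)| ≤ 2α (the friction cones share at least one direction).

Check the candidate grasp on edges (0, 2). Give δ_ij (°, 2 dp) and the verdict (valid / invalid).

δ = 69.44°, invalid

α = atan 0.65 = 33.02°;  2α = 66.05°
edge 0: e_0 = (-4.74, -1.63);  n_0 = (-0.3252, +0.9456)
edge 2: e_2 = (+1.23, -1.49);  n_2 = (-0.7712, -0.6366)
∠(n_0, n_2) = 110.56°
δ = |180° − 110.56°| = 69.44°
69.44° > 2α = 66.05°  →  invalid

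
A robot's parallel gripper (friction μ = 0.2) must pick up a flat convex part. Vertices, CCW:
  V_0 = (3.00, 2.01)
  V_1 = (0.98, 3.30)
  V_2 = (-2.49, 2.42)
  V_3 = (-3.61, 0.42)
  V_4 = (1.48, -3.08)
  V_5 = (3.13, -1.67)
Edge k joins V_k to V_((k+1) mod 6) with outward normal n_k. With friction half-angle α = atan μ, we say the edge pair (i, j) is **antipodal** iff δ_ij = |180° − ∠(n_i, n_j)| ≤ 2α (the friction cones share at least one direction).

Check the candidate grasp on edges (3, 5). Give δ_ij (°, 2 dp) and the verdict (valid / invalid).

α = atan 0.2 = 11.31°;  2α = 22.62°
edge 3: e_3 = (+5.09, -3.50);  n_3 = (-0.5666, -0.8240)
edge 5: e_5 = (-0.13, +3.68);  n_5 = (+0.9994, +0.0353)
∠(n_3, n_5) = 126.54°
δ = |180° − 126.54°| = 53.46°
53.46° > 2α = 22.62°  →  invalid

δ = 53.46°, invalid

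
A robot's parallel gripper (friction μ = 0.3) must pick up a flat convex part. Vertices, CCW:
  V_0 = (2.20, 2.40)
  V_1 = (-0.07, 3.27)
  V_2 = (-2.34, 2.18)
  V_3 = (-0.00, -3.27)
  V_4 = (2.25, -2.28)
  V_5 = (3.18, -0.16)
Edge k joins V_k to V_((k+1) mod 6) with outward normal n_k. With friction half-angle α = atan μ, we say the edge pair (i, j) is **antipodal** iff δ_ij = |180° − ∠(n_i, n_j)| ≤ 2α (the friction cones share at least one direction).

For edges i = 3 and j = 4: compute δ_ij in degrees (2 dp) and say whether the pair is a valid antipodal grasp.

δ = 137.44°, invalid

α = atan 0.3 = 16.70°;  2α = 33.40°
edge 3: e_3 = (+2.25, +0.99);  n_3 = (+0.4027, -0.9153)
edge 4: e_4 = (+0.93, +2.12);  n_4 = (+0.9158, -0.4017)
∠(n_3, n_4) = 42.56°
δ = |180° − 42.56°| = 137.44°
137.44° > 2α = 33.40°  →  invalid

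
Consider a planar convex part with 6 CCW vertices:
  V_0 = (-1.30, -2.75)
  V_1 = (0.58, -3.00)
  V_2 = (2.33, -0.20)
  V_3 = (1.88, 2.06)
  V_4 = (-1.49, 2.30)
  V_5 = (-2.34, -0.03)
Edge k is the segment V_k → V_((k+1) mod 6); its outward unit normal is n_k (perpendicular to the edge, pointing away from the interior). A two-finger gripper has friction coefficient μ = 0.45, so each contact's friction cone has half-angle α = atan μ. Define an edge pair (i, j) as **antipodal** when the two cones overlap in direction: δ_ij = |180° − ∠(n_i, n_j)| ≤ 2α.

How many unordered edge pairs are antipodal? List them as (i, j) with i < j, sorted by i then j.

count = 4; pairs: (0,3), (1,4), (2,4), (2,5)

α = atan 0.45 = 24.23°;  2α = 48.46°
n_0 = (-0.1318, -0.9913)
n_1 = (+0.8480, -0.5300)
n_2 = (+0.9807, +0.1953)
n_3 = (+0.0710, +0.9975)
n_4 = (-0.9394, +0.3427)
n_5 = (-0.9341, -0.3571)
  (0,1): δ = 114.43°  ·
  (0,2): δ = 71.16°  ·
  (0,3): δ = 3.50°  ✓
  (0,4): δ = 77.53°  ·
  (0,5): δ = 118.50°  ·
  (1,2): δ = 136.73°  ·
  (1,3): δ = 62.07°  ·
  (1,4): δ = 11.96°  ✓
  (1,5): δ = 52.93°  ·
  (2,3): δ = 105.33°  ·
  (2,4): δ = 31.30°  ✓
  (2,5): δ = 9.66°  ✓
  (3,4): δ = 105.97°  ·
  (3,5): δ = 65.00°  ·
  (4,5): δ = 139.03°  ·
antipodal pairs: 4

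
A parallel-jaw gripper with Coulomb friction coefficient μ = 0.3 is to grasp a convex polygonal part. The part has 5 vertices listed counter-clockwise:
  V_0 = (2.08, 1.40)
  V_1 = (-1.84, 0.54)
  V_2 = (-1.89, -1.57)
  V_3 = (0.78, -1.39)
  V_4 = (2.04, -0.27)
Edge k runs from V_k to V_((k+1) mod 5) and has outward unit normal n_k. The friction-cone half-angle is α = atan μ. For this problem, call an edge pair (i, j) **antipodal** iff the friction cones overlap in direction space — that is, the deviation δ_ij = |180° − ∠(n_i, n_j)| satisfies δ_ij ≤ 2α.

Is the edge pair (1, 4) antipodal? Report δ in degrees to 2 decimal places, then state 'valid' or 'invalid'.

α = atan 0.3 = 16.70°;  2α = 33.40°
edge 1: e_1 = (-0.05, -2.11);  n_1 = (-0.9997, +0.0237)
edge 4: e_4 = (+0.04, +1.67);  n_4 = (+0.9997, -0.0239)
∠(n_1, n_4) = 179.99°
δ = |180° − 179.99°| = 0.01°
0.01° ≤ 2α = 33.40°  →  valid

δ = 0.01°, valid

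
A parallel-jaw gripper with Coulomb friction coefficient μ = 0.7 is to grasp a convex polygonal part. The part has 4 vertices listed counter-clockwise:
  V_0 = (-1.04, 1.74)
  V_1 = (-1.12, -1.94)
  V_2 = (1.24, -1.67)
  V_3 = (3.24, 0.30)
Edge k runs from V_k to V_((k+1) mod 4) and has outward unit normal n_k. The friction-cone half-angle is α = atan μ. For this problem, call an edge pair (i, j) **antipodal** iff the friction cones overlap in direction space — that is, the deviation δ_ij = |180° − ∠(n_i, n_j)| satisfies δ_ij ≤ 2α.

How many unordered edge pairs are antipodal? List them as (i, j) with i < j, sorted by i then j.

α = atan 0.7 = 34.99°;  2α = 69.98°
n_0 = (-0.9998, +0.0217)
n_1 = (+0.1137, -0.9935)
n_2 = (+0.7017, -0.7124)
n_3 = (+0.3189, +0.9478)
  (0,1): δ = 82.23°  ·
  (0,2): δ = 44.19°  ✓
  (0,3): δ = 72.65°  ·
  (1,2): δ = 141.96°  ·
  (1,3): δ = 25.12°  ✓
  (2,3): δ = 63.16°  ✓
antipodal pairs: 3

count = 3; pairs: (0,2), (1,3), (2,3)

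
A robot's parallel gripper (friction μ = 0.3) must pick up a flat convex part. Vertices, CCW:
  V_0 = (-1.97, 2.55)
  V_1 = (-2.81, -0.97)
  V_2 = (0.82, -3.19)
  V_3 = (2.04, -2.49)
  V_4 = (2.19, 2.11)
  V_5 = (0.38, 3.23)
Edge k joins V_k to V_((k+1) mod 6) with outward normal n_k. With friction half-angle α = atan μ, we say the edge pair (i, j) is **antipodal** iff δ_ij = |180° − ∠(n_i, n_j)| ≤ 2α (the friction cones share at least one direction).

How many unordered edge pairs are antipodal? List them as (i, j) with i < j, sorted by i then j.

count = 3; pairs: (0,3), (1,4), (2,5)

α = atan 0.3 = 16.70°;  2α = 33.40°
n_0 = (-0.9727, +0.2321)
n_1 = (-0.5217, -0.8531)
n_2 = (+0.4977, -0.8674)
n_3 = (+0.9995, -0.0326)
n_4 = (+0.5262, +0.8504)
n_5 = (-0.2780, +0.9606)
  (0,1): δ = 108.03°  ·
  (0,2): δ = 46.73°  ·
  (0,3): δ = 11.55°  ✓
  (0,4): δ = 71.67°  ·
  (0,5): δ = 119.56°  ·
  (1,2): δ = 118.71°  ·
  (1,3): δ = 60.42°  ·
  (1,4): δ = 0.30°  ✓
  (1,5): δ = 47.59°  ·
  (2,3): δ = 121.71°  ·
  (2,4): δ = 61.59°  ·
  (2,5): δ = 13.71°  ✓
  (3,4): δ = 119.88°  ·
  (3,5): δ = 71.99°  ·
  (4,5): δ = 132.11°  ·
antipodal pairs: 3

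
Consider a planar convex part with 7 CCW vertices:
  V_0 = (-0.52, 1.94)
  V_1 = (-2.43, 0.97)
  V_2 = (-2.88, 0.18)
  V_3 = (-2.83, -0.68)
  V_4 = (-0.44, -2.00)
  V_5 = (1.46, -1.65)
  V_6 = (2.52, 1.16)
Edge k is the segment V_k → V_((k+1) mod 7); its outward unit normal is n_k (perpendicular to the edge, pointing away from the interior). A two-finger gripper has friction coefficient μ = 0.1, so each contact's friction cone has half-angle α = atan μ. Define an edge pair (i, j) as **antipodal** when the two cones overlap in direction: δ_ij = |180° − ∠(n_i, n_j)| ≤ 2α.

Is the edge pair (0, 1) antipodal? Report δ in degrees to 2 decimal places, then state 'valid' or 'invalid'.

δ = 146.59°, invalid

α = atan 0.1 = 5.71°;  2α = 11.42°
edge 0: e_0 = (-1.91, -0.97);  n_0 = (-0.4528, +0.8916)
edge 1: e_1 = (-0.45, -0.79);  n_1 = (-0.8689, +0.4950)
∠(n_0, n_1) = 33.41°
δ = |180° − 33.41°| = 146.59°
146.59° > 2α = 11.42°  →  invalid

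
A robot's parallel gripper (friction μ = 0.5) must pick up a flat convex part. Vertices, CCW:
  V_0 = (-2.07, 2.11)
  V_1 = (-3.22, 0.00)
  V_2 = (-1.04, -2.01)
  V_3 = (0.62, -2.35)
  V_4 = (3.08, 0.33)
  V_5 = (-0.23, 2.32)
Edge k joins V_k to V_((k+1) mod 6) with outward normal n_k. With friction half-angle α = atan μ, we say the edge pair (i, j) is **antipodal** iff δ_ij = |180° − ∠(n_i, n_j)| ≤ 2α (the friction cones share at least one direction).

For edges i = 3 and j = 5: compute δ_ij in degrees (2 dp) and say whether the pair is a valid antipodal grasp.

δ = 40.94°, valid

α = atan 0.5 = 26.57°;  2α = 53.13°
edge 3: e_3 = (+2.46, +2.68);  n_3 = (+0.7367, -0.6762)
edge 5: e_5 = (-1.84, -0.21);  n_5 = (-0.1134, +0.9936)
∠(n_3, n_5) = 139.06°
δ = |180° − 139.06°| = 40.94°
40.94° ≤ 2α = 53.13°  →  valid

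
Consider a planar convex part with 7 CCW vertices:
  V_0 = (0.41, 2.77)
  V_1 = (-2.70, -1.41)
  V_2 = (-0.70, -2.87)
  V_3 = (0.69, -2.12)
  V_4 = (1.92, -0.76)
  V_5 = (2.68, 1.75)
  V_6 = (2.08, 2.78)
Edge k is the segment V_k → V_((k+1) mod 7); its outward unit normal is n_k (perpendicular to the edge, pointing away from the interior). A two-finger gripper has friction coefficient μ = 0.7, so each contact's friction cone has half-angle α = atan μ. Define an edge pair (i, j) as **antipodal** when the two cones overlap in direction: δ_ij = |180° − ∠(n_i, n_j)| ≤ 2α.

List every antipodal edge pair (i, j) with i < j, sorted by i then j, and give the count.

count = 8; pairs: (0,2), (0,3), (0,4), (0,5), (1,5), (1,6), (2,6), (3,6)

α = atan 0.7 = 34.99°;  2α = 69.98°
n_0 = (-0.8023, +0.5969)
n_1 = (-0.5896, -0.8077)
n_2 = (+0.4749, -0.8801)
n_3 = (+0.7417, -0.6708)
n_4 = (+0.9571, -0.2898)
n_5 = (+0.8641, +0.5033)
n_6 = (-0.0060, +1.0000)
  (0,1): δ = 89.48°  ·
  (0,2): δ = 25.00°  ✓
  (0,3): δ = 5.48°  ✓
  (0,4): δ = 19.80°  ✓
  (0,5): δ = 66.87°  ✓
  (0,6): δ = 126.99°  ·
  (1,2): δ = 115.52°  ·
  (1,3): δ = 96.00°  ·
  (1,4): δ = 70.72°  ·
  (1,5): δ = 23.65°  ✓
  (1,6): δ = 36.47°  ✓
  (2,3): δ = 160.48°  ·
  (2,4): δ = 135.20°  ·
  (2,5): δ = 88.13°  ·
  (2,6): δ = 28.01°  ✓
  (3,4): δ = 154.72°  ·
  (3,5): δ = 107.65°  ·
  (3,6): δ = 47.53°  ✓
  (4,5): δ = 132.93°  ·
  (4,6): δ = 72.81°  ·
  (5,6): δ = 119.88°  ·
antipodal pairs: 8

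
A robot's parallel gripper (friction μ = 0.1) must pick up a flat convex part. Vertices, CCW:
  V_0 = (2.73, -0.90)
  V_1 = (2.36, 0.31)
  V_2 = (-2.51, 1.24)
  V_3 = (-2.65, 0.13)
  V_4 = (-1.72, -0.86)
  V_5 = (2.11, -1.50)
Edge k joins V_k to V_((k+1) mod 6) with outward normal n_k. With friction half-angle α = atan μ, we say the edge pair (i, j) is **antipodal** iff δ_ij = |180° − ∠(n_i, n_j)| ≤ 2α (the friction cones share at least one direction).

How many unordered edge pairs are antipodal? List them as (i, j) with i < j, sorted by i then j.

count = 1; pairs: (1,4)

α = atan 0.1 = 5.71°;  2α = 11.42°
n_0 = (+0.9563, +0.2924)
n_1 = (+0.1876, +0.9823)
n_2 = (-0.9921, +0.1251)
n_3 = (-0.7288, -0.6847)
n_4 = (-0.1648, -0.9863)
n_5 = (+0.6954, -0.7186)
  (0,1): δ = 117.81°  ·
  (0,2): δ = 24.19°  ·
  (0,3): δ = 26.21°  ·
  (0,4): δ = 63.51°  ·
  (0,5): δ = 117.06°  ·
  (1,2): δ = 86.38°  ·
  (1,3): δ = 35.98°  ·
  (1,4): δ = 1.32°  ✓
  (1,5): δ = 54.87°  ·
  (2,3): δ = 129.60°  ·
  (2,4): δ = 92.30°  ·
  (2,5): δ = 38.75°  ·
  (3,4): δ = 142.70°  ·
  (3,5): δ = 89.15°  ·
  (4,5): δ = 126.45°  ·
antipodal pairs: 1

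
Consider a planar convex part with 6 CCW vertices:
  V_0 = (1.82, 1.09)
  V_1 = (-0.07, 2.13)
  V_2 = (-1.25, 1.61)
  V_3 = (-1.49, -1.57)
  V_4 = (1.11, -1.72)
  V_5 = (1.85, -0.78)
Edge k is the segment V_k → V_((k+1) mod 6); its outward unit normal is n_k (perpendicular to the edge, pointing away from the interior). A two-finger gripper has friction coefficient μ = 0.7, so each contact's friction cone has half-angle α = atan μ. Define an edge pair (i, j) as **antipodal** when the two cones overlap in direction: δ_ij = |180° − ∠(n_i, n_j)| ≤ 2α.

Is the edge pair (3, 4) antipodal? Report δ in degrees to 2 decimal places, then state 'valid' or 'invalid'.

α = atan 0.7 = 34.99°;  2α = 69.98°
edge 3: e_3 = (+2.60, -0.15);  n_3 = (-0.0576, -0.9983)
edge 4: e_4 = (+0.74, +0.94);  n_4 = (+0.7857, -0.6186)
∠(n_3, n_4) = 55.09°
δ = |180° − 55.09°| = 124.91°
124.91° > 2α = 69.98°  →  invalid

δ = 124.91°, invalid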